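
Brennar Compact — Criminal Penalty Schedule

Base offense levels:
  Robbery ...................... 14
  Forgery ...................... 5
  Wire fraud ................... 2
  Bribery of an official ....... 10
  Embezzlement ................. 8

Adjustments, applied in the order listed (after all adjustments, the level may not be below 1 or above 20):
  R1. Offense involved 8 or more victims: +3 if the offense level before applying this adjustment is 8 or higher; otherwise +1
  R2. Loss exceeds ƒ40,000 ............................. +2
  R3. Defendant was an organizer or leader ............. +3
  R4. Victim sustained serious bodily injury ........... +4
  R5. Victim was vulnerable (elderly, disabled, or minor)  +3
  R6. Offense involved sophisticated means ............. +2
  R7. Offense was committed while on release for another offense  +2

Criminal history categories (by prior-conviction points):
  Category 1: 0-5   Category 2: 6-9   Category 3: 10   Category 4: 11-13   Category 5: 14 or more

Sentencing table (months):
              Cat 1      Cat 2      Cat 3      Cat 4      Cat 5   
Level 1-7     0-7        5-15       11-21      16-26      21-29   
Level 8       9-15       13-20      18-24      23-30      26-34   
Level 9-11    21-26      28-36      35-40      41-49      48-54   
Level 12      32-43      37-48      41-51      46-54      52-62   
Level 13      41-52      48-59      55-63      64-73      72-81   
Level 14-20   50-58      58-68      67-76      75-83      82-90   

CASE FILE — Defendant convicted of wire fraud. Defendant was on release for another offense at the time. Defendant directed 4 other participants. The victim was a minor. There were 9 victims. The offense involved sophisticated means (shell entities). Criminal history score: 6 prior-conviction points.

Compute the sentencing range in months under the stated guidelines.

Base offense level for wire fraud: 2.
R1 applies (level before this adjustment is 2 < 8, so +1): 2 + 1 = 3.
R2 does not apply.
R3 applies: 3 + 3 = 6.
R5 applies: 6 + 3 = 9.
R6 applies: 9 + 2 = 11.
R7 applies: 11 + 2 = 13.
Final offense level: 13.
Criminal history: 6 prior points → Category 2 (6-9).
Level 13 falls in the 13 band.
Grid: Level 13 × Category 2 = 48-59 months.

48-59 months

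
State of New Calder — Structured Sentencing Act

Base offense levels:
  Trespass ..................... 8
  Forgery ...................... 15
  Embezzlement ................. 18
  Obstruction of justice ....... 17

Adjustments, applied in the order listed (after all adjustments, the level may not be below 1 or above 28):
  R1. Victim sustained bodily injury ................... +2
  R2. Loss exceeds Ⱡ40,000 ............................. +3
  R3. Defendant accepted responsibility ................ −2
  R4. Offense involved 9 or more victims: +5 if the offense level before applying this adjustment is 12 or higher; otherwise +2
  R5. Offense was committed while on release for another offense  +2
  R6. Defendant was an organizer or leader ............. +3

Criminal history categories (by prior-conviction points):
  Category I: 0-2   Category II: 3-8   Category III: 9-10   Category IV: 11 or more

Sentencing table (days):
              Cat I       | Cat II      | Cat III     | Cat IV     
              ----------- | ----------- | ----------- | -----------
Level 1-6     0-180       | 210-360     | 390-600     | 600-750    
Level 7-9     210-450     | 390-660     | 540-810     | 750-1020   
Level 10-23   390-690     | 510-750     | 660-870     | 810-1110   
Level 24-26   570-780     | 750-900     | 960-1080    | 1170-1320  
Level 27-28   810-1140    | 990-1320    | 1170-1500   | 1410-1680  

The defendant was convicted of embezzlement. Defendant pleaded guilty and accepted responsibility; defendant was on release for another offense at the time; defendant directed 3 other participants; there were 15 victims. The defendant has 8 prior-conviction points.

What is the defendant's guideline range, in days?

Base offense level for embezzlement: 18.
R1 does not apply.
R2 does not apply.
R3 applies: 18 − 2 = 16.
R4 applies (level before this adjustment is 16 ≥ 12, so +5): 16 + 5 = 21.
R5 applies: 21 + 2 = 23.
R6 applies: 23 + 3 = 26.
Final offense level: 26.
Criminal history: 8 prior points → Category II (3-8).
Level 26 falls in the 24-26 band.
Grid: Level 24-26 × Category II = 750-900 days.

750-900 days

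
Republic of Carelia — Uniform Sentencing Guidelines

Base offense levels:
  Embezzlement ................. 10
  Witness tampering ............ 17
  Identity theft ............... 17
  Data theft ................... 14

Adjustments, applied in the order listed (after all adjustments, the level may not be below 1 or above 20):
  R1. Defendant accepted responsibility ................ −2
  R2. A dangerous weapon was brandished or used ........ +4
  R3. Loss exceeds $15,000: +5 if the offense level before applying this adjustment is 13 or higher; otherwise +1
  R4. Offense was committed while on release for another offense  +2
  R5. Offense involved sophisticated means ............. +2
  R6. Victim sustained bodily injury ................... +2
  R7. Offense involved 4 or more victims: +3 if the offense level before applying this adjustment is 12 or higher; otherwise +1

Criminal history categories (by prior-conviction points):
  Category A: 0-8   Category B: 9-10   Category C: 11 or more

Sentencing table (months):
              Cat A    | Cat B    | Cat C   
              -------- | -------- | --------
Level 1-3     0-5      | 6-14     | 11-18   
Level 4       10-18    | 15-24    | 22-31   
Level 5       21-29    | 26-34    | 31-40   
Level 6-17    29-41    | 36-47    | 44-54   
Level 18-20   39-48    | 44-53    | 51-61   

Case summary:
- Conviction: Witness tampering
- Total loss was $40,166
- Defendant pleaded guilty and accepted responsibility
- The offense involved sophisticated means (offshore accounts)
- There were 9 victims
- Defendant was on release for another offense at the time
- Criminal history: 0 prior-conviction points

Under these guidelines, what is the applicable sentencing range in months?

39-48 months

Base offense level for witness tampering: 17.
R1 applies: 17 − 2 = 15.
R2 does not apply.
R3 applies (level before this adjustment is 15 ≥ 13, so +5): 15 + 5 = 20.
R4 applies: 20 + 2 = 22.
R5 applies: 22 + 2 = 24.
R7 applies (level before this adjustment is 24 ≥ 12, so +3): 24 + 3 = 27.
Level 27 exceeds the maximum of 20; capped at 20.
Final offense level: 20.
Criminal history: 0 prior points → Category A (0-8).
Level 20 falls in the 18-20 band.
Grid: Level 18-20 × Category A = 39-48 months.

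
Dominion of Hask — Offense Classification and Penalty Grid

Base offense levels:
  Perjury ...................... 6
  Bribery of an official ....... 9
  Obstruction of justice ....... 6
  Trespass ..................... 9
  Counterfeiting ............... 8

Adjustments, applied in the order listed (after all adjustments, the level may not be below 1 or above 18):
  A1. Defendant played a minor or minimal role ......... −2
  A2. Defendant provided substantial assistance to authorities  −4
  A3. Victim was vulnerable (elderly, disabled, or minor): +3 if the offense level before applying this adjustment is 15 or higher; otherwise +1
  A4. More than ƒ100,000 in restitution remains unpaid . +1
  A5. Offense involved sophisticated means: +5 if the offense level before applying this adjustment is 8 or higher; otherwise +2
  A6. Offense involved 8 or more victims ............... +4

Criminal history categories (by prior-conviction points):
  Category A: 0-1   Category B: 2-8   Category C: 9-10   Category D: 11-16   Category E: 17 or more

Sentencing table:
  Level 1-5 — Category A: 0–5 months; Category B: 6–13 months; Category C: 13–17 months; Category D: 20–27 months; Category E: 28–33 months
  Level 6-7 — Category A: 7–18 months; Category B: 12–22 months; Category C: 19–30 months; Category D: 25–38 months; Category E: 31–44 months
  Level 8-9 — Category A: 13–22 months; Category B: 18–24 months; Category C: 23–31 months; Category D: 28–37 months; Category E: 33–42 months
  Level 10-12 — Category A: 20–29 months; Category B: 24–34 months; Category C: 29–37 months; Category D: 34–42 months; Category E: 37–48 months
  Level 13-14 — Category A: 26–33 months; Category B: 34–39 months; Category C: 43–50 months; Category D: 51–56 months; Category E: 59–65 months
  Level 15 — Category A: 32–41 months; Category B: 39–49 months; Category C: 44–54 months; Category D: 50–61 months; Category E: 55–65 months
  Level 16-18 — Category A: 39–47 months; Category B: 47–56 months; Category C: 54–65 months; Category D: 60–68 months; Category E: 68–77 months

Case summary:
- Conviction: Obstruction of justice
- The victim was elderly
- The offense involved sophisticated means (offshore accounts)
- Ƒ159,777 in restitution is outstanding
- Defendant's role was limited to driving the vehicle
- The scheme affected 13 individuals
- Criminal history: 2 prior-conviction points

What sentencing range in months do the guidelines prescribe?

24-34 months

Base offense level for obstruction of justice: 6.
A1 applies: 6 − 2 = 4.
A2 does not apply.
A3 applies (level before this adjustment is 4 < 15, so +1): 4 + 1 = 5.
A4 applies: 5 + 1 = 6.
A5 applies (level before this adjustment is 6 < 8, so +2): 6 + 2 = 8.
A6 applies: 8 + 4 = 12.
Final offense level: 12.
Criminal history: 2 prior points → Category B (2-8).
Level 12 falls in the 10-12 band.
Grid: Level 10-12 × Category B = 24-34 months.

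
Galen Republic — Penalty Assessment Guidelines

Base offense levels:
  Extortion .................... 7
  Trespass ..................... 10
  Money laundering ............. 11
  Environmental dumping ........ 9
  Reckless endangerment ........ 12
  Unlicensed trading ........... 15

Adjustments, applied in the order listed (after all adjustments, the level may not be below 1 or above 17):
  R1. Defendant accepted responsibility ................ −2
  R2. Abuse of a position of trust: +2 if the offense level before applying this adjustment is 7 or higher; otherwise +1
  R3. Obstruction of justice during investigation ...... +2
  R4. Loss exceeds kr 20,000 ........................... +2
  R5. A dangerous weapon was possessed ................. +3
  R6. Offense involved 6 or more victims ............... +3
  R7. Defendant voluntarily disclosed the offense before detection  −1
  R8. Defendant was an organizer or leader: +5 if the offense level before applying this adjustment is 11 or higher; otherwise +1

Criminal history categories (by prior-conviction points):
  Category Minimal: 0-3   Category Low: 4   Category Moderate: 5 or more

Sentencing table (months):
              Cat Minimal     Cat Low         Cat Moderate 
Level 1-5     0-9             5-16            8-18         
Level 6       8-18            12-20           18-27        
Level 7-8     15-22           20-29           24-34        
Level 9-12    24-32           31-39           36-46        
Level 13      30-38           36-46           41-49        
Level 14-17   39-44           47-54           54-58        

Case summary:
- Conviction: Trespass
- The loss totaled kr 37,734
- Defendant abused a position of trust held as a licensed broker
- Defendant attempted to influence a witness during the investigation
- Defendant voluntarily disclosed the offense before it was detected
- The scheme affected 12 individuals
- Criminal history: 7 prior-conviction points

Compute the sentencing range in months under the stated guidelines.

Base offense level for trespass: 10.
R1 does not apply.
R2 applies (level before this adjustment is 10 ≥ 7, so +2): 10 + 2 = 12.
R3 applies: 12 + 2 = 14.
R4 applies: 14 + 2 = 16.
R5 does not apply.
R6 applies: 16 + 3 = 19.
R7 applies: 19 − 1 = 18.
R8 does not apply.
Level 18 exceeds the maximum of 17; capped at 17.
Final offense level: 17.
Criminal history: 7 prior points → Category Moderate (5+).
Level 17 falls in the 14-17 band.
Grid: Level 14-17 × Category Moderate = 54-58 months.

54-58 months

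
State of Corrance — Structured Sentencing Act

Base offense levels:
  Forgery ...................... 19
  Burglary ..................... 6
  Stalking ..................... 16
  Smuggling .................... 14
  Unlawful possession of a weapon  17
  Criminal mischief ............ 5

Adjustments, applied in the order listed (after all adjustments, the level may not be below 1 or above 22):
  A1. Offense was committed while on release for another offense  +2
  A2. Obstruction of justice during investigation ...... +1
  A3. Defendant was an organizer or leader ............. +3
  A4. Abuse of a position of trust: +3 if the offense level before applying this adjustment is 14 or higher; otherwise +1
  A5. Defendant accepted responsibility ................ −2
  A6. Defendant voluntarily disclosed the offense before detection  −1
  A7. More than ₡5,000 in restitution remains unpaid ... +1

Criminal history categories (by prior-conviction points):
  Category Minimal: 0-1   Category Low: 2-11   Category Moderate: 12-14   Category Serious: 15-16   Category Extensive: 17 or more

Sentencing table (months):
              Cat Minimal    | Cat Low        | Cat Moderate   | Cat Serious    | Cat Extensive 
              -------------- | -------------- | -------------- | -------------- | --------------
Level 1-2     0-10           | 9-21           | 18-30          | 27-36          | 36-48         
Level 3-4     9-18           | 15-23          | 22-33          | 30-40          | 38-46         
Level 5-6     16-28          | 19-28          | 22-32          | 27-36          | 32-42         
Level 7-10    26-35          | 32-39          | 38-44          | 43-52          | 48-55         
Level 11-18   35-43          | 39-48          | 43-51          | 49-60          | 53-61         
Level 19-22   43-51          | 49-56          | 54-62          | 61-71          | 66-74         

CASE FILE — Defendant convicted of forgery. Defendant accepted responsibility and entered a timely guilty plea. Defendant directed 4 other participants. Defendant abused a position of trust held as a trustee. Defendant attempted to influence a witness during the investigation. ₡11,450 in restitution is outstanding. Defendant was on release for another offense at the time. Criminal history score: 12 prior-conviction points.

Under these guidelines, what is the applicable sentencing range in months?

54-62 months

Base offense level for forgery: 19.
A1 applies: 19 + 2 = 21.
A2 applies: 21 + 1 = 22.
A3 applies: 22 + 3 = 25.
A4 applies (level before this adjustment is 25 ≥ 14, so +3): 25 + 3 = 28.
A5 applies: 28 − 2 = 26.
A7 applies: 26 + 1 = 27.
Level 27 exceeds the maximum of 22; capped at 22.
Final offense level: 22.
Criminal history: 12 prior points → Category Moderate (12-14).
Level 22 falls in the 19-22 band.
Grid: Level 19-22 × Category Moderate = 54-62 months.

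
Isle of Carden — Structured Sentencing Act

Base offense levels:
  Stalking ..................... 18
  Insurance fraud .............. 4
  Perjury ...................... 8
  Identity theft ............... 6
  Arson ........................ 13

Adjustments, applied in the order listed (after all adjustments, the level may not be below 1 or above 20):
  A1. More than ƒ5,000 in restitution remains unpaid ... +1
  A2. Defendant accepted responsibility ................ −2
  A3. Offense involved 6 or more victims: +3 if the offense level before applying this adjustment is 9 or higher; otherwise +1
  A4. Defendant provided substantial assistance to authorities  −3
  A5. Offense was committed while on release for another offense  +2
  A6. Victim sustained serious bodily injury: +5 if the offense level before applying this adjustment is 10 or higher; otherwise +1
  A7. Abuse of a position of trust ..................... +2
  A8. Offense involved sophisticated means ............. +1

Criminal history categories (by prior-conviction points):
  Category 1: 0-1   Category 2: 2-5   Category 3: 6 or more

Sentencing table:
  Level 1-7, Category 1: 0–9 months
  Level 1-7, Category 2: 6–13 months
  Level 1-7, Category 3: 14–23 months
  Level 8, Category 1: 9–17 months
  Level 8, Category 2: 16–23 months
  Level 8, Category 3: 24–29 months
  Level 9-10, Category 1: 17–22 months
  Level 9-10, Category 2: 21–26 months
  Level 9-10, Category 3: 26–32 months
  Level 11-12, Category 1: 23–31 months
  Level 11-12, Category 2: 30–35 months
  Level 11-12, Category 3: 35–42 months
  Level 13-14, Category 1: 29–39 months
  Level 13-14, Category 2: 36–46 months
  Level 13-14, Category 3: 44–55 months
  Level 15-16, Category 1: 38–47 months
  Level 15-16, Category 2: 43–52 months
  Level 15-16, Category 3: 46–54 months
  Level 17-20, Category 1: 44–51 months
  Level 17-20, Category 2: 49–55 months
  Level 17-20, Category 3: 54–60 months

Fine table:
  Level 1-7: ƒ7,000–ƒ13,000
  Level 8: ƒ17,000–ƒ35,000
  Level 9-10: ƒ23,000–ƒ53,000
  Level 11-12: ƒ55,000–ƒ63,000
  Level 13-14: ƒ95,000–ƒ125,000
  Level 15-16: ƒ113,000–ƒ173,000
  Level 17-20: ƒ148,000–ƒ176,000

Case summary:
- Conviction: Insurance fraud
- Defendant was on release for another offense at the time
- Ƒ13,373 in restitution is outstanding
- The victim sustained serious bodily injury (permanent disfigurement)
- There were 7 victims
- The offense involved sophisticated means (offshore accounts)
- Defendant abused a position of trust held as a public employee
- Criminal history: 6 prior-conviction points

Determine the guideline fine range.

ƒ55,000–ƒ63,000

Base offense level for insurance fraud: 4.
A1 applies: 4 + 1 = 5.
A2 does not apply.
A3 applies (level before this adjustment is 5 < 9, so +1): 5 + 1 = 6.
A4 does not apply.
A5 applies: 6 + 2 = 8.
A6 applies (level before this adjustment is 8 < 10, so +1): 8 + 1 = 9.
A7 applies: 9 + 2 = 11.
A8 applies: 11 + 1 = 12.
Final offense level: 12.
Level 12 falls in the 11-12 band.
Fine table: Level 11-12 → ƒ55,000–ƒ63,000.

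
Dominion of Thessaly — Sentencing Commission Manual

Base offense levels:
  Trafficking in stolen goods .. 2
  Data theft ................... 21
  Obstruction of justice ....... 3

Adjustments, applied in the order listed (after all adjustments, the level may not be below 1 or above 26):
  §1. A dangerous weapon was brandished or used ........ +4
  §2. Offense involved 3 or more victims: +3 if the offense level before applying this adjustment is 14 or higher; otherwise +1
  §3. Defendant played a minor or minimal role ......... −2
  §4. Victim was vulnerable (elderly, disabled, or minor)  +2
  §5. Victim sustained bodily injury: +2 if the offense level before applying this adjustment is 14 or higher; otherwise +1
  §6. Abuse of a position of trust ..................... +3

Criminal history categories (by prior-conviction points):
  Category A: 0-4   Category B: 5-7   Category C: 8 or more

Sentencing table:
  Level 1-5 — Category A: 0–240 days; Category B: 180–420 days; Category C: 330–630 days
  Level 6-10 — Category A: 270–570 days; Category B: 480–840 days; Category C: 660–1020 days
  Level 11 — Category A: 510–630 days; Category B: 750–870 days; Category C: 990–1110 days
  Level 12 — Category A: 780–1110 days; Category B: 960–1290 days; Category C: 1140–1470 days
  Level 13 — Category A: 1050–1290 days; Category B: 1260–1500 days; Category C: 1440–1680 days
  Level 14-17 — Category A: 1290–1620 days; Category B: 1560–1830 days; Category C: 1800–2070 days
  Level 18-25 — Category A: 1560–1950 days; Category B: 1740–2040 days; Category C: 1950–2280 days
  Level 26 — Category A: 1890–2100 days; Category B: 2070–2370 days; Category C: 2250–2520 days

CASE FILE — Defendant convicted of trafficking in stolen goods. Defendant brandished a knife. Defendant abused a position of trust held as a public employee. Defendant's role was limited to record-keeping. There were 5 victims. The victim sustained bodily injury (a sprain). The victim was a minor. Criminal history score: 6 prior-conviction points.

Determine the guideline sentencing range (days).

Base offense level for trafficking in stolen goods: 2.
§1 applies: 2 + 4 = 6.
§2 applies (level before this adjustment is 6 < 14, so +1): 6 + 1 = 7.
§3 applies: 7 − 2 = 5.
§4 applies: 5 + 2 = 7.
§5 applies (level before this adjustment is 7 < 14, so +1): 7 + 1 = 8.
§6 applies: 8 + 3 = 11.
Final offense level: 11.
Criminal history: 6 prior points → Category B (5-7).
Level 11 falls in the 11 band.
Grid: Level 11 × Category B = 750-870 days.

750-870 days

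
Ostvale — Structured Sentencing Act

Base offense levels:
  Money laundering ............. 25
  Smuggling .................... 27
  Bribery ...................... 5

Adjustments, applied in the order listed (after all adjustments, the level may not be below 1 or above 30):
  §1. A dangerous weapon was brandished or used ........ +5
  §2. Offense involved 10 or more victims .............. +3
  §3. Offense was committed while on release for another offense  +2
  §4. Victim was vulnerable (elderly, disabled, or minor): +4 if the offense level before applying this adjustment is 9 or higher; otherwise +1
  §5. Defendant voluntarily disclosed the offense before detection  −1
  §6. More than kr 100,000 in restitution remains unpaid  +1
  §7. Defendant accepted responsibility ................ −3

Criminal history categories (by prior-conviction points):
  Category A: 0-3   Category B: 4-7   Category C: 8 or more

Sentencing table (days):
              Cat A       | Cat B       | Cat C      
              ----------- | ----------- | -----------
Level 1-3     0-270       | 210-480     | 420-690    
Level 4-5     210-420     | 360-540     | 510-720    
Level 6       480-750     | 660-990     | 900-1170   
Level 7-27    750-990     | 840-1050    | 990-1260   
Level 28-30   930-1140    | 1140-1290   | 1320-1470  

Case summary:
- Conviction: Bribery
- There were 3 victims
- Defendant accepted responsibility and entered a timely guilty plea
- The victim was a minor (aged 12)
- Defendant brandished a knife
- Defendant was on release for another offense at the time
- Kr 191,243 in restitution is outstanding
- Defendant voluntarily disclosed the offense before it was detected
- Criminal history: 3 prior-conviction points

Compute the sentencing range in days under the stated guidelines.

750-990 days

Base offense level for bribery: 5.
§1 applies: 5 + 5 = 10.
§3 applies: 10 + 2 = 12.
§4 applies (level before this adjustment is 12 ≥ 9, so +4): 12 + 4 = 16.
§5 applies: 16 − 1 = 15.
§6 applies: 15 + 1 = 16.
§7 applies: 16 − 3 = 13.
Final offense level: 13.
Criminal history: 3 prior points → Category A (0-3).
Level 13 falls in the 7-27 band.
Grid: Level 7-27 × Category A = 750-990 days.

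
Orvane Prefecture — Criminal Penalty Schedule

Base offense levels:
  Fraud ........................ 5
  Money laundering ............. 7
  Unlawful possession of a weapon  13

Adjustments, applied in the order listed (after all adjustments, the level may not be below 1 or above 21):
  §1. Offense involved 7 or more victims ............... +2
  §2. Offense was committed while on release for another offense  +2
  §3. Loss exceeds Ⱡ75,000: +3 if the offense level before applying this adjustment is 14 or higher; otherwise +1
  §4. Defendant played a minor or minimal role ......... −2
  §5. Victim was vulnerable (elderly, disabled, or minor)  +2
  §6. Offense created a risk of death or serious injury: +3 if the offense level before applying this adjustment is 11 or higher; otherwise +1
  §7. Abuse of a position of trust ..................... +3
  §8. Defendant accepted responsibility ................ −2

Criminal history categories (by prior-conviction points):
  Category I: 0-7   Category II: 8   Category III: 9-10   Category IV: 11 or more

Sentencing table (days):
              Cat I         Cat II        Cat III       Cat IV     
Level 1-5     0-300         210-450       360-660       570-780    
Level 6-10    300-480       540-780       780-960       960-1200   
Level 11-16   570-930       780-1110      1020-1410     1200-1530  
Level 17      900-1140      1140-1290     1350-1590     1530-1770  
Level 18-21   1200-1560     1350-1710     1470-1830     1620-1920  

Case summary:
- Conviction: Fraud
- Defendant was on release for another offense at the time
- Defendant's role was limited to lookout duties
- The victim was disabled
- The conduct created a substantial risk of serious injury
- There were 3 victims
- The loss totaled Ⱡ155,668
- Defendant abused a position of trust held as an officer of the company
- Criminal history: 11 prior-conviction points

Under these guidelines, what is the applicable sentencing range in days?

1200-1530 days

Base offense level for fraud: 5.
§1 does not apply.
§2 applies: 5 + 2 = 7.
§3 applies (level before this adjustment is 7 < 14, so +1): 7 + 1 = 8.
§4 applies: 8 − 2 = 6.
§5 applies: 6 + 2 = 8.
§6 applies (level before this adjustment is 8 < 11, so +1): 8 + 1 = 9.
§7 applies: 9 + 3 = 12.
Final offense level: 12.
Criminal history: 11 prior points → Category IV (11+).
Level 12 falls in the 11-16 band.
Grid: Level 11-16 × Category IV = 1200-1530 days.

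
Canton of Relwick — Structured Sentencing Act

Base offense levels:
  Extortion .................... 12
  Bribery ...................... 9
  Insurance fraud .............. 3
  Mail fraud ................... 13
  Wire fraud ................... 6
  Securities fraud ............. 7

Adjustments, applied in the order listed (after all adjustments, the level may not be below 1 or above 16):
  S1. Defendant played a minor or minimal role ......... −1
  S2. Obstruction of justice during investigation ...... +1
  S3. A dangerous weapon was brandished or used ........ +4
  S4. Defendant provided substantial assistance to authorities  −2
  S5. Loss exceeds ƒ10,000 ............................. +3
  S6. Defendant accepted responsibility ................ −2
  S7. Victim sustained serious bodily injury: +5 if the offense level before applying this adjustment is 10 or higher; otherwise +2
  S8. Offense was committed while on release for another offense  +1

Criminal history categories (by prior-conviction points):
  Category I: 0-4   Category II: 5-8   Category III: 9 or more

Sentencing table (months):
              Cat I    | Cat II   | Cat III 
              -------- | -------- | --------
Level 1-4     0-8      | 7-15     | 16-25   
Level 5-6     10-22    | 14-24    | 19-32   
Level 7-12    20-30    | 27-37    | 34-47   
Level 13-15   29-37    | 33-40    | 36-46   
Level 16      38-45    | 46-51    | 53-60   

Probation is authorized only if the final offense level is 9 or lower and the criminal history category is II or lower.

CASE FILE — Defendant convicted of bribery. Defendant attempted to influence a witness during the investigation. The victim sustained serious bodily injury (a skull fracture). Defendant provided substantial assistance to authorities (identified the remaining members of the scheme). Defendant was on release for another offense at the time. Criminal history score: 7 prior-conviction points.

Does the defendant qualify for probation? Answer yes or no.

No

Base offense level for bribery: 9.
S2 applies: 9 + 1 = 10.
S3 does not apply.
S4 applies: 10 − 2 = 8.
S6 does not apply.
S7 applies (level before this adjustment is 8 < 10, so +2): 8 + 2 = 10.
S8 applies: 10 + 1 = 11.
Final offense level: 11.
Criminal history: 7 prior points → Category II (5-8).
Level 11 falls in the 7-12 band.
Grid: Level 7-12 × Category II = 27-37 months.
Probation check: level 11 > 9 and category II ≤ II → not eligible.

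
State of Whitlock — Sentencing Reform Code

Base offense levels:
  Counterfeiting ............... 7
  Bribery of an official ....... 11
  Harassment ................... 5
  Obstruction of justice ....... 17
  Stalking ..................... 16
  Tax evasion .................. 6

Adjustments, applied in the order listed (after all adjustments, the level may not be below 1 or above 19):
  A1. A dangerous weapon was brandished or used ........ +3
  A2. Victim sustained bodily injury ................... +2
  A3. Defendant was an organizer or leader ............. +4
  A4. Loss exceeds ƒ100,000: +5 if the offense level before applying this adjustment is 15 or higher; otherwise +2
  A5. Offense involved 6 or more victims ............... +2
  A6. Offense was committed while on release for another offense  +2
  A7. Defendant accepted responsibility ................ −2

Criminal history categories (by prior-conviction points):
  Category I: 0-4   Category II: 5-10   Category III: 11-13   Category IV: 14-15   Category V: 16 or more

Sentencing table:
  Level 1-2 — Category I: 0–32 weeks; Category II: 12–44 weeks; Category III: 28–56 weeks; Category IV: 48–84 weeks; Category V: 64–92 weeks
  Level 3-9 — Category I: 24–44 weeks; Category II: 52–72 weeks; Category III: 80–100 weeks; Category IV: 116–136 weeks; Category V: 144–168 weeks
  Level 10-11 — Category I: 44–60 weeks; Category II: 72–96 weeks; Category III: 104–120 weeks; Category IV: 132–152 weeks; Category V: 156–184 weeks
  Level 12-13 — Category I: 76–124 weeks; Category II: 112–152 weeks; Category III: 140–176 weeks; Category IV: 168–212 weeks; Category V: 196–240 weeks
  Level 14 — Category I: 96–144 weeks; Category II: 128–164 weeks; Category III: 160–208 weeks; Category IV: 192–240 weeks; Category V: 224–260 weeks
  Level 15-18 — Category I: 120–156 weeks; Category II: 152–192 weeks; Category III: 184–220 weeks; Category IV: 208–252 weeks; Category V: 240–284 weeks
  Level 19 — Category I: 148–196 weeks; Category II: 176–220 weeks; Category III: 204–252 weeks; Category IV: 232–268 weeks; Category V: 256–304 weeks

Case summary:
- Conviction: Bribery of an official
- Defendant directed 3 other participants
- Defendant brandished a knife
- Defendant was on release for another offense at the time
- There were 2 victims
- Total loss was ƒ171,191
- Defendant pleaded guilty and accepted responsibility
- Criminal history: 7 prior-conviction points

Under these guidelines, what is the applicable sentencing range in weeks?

176-220 weeks

Base offense level for bribery of an official: 11.
A1 applies: 11 + 3 = 14.
A3 applies: 14 + 4 = 18.
A4 applies (level before this adjustment is 18 ≥ 15, so +5): 18 + 5 = 23.
A5 does not apply.
A6 applies: 23 + 2 = 25.
A7 applies: 25 − 2 = 23.
Level 23 exceeds the maximum of 19; capped at 19.
Final offense level: 19.
Criminal history: 7 prior points → Category II (5-10).
Level 19 falls in the 19 band.
Grid: Level 19 × Category II = 176-220 weeks.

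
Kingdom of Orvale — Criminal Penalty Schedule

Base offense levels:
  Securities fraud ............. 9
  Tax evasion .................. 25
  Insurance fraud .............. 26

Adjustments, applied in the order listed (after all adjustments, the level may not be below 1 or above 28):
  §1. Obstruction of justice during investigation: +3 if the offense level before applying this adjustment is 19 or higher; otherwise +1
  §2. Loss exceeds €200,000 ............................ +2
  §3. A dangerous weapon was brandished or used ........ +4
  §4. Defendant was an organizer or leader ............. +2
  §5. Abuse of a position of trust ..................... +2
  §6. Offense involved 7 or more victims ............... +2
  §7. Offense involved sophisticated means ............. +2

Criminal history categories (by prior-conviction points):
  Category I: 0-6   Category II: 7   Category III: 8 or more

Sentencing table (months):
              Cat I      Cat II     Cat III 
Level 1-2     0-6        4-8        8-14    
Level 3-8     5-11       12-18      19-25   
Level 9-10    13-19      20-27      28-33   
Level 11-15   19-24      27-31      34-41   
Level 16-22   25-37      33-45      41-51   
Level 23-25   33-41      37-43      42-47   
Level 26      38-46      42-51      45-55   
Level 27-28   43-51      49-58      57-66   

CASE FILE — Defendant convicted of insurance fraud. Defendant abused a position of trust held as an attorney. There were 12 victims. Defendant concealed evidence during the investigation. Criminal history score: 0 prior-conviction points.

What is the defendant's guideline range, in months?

Base offense level for insurance fraud: 26.
§1 applies (level before this adjustment is 26 ≥ 19, so +3): 26 + 3 = 29.
§2 does not apply.
§4 does not apply.
§5 applies: 29 + 2 = 31.
§6 applies: 31 + 2 = 33.
§7 does not apply.
Level 33 exceeds the maximum of 28; capped at 28.
Final offense level: 28.
Criminal history: 0 prior points → Category I (0-6).
Level 28 falls in the 27-28 band.
Grid: Level 27-28 × Category I = 43-51 months.

43-51 months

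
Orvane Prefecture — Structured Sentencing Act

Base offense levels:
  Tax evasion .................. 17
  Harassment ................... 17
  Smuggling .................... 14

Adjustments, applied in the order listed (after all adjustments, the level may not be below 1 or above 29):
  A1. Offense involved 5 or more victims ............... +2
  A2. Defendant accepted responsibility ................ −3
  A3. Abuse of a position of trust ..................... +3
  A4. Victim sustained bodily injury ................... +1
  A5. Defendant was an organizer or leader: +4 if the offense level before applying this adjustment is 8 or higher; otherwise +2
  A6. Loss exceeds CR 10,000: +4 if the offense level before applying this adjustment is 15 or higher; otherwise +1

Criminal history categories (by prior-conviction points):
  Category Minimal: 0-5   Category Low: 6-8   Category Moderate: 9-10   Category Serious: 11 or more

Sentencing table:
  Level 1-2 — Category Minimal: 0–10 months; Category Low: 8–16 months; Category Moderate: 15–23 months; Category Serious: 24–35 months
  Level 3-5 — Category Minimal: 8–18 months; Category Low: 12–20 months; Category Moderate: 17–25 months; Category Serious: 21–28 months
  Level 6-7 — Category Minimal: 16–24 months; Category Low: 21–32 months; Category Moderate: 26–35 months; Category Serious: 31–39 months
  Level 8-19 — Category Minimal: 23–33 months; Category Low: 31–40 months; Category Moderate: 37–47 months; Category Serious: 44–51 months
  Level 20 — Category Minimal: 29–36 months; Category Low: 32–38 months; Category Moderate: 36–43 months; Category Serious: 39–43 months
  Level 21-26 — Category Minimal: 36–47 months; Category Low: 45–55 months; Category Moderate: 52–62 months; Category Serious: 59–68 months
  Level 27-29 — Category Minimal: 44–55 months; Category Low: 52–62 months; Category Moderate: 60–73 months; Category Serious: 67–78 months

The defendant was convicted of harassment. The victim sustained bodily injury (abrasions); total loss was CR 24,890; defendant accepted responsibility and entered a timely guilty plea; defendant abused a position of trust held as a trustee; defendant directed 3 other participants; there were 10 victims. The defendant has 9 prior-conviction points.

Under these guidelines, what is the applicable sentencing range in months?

60-73 months

Base offense level for harassment: 17.
A1 applies: 17 + 2 = 19.
A2 applies: 19 − 3 = 16.
A3 applies: 16 + 3 = 19.
A4 applies: 19 + 1 = 20.
A5 applies (level before this adjustment is 20 ≥ 8, so +4): 20 + 4 = 24.
A6 applies (level before this adjustment is 24 ≥ 15, so +4): 24 + 4 = 28.
Final offense level: 28.
Criminal history: 9 prior points → Category Moderate (9-10).
Level 28 falls in the 27-29 band.
Grid: Level 27-29 × Category Moderate = 60-73 months.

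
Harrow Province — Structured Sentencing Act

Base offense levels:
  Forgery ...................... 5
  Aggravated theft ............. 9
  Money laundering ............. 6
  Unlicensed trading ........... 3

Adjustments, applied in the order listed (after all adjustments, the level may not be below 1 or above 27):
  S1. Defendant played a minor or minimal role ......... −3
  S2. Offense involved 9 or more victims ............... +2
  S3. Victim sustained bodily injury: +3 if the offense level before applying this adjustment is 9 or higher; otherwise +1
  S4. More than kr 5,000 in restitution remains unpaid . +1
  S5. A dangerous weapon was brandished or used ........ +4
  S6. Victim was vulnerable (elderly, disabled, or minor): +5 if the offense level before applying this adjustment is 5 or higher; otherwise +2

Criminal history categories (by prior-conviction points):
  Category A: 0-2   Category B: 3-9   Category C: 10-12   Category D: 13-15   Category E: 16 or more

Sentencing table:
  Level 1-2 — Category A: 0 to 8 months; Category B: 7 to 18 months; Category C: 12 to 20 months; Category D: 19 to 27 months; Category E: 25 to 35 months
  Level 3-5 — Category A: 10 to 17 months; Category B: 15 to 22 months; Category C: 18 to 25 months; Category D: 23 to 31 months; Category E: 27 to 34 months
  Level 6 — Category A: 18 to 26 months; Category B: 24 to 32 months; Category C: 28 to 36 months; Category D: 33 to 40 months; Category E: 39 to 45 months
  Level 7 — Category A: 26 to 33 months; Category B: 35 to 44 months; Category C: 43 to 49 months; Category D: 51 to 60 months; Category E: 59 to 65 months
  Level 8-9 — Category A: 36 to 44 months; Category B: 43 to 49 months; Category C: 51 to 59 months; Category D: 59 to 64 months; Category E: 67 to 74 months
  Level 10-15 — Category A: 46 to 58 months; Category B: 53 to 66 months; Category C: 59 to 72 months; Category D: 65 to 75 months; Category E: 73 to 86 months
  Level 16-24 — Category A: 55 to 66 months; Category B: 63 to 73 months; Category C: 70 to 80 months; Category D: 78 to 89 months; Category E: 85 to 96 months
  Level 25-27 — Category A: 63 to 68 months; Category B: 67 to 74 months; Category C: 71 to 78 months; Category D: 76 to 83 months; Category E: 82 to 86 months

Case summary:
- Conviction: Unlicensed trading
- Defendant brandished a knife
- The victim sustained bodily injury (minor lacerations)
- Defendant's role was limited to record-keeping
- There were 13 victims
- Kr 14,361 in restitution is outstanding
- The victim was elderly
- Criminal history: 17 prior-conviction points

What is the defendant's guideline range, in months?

Base offense level for unlicensed trading: 3.
S1 applies: 3 − 3 = 0.
S2 applies: 0 + 2 = 2.
S3 applies (level before this adjustment is 2 < 9, so +1): 2 + 1 = 3.
S4 applies: 3 + 1 = 4.
S5 applies: 4 + 4 = 8.
S6 applies (level before this adjustment is 8 ≥ 5, so +5): 8 + 5 = 13.
Final offense level: 13.
Criminal history: 17 prior points → Category E (16+).
Level 13 falls in the 10-15 band.
Grid: Level 10-15 × Category E = 73-86 months.

73-86 months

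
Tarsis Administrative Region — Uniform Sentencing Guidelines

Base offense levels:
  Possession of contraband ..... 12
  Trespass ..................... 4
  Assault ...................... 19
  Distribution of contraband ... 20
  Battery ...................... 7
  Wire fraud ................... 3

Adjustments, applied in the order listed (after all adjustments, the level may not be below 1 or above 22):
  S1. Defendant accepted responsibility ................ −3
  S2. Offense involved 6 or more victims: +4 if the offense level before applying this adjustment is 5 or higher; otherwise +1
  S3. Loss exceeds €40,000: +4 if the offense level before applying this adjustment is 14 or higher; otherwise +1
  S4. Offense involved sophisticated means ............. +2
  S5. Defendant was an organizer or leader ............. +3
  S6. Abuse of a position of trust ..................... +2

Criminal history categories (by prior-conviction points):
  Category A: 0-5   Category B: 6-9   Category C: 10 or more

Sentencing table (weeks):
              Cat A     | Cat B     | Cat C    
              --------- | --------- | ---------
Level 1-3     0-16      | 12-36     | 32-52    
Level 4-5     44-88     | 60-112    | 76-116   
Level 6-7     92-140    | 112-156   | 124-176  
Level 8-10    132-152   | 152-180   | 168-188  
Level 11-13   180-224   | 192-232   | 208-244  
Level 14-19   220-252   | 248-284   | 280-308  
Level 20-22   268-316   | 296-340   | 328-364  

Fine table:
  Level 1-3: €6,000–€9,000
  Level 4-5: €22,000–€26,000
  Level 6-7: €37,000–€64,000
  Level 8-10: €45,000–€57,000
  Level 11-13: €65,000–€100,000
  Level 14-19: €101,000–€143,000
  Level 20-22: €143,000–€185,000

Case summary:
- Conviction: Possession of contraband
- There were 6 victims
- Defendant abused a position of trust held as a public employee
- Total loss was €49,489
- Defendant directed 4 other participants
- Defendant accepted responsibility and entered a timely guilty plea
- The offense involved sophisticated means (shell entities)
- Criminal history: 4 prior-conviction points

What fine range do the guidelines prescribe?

€143,000–€185,000

Base offense level for possession of contraband: 12.
S1 applies: 12 − 3 = 9.
S2 applies (level before this adjustment is 9 ≥ 5, so +4): 9 + 4 = 13.
S3 applies (level before this adjustment is 13 < 14, so +1): 13 + 1 = 14.
S4 applies: 14 + 2 = 16.
S5 applies: 16 + 3 = 19.
S6 applies: 19 + 2 = 21.
Final offense level: 21.
Level 21 falls in the 20-22 band.
Fine table: Level 20-22 → €143,000–€185,000.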